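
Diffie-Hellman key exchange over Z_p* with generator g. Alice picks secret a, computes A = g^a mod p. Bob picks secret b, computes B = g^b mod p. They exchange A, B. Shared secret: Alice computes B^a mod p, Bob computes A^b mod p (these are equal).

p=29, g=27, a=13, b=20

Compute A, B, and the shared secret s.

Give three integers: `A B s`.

A = 27^13 mod 29  (bits of 13 = 1101)
  bit 0 = 1: r = r^2 * 27 mod 29 = 1^2 * 27 = 1*27 = 27
  bit 1 = 1: r = r^2 * 27 mod 29 = 27^2 * 27 = 4*27 = 21
  bit 2 = 0: r = r^2 mod 29 = 21^2 = 6
  bit 3 = 1: r = r^2 * 27 mod 29 = 6^2 * 27 = 7*27 = 15
  -> A = 15
B = 27^20 mod 29  (bits of 20 = 10100)
  bit 0 = 1: r = r^2 * 27 mod 29 = 1^2 * 27 = 1*27 = 27
  bit 1 = 0: r = r^2 mod 29 = 27^2 = 4
  bit 2 = 1: r = r^2 * 27 mod 29 = 4^2 * 27 = 16*27 = 26
  bit 3 = 0: r = r^2 mod 29 = 26^2 = 9
  bit 4 = 0: r = r^2 mod 29 = 9^2 = 23
  -> B = 23
s = B^a = 23^13 mod 29  (bits of 13 = 1101)
  bit 0 = 1: r = r^2 * 23 mod 29 = 1^2 * 23 = 1*23 = 23
  bit 1 = 1: r = r^2 * 23 mod 29 = 23^2 * 23 = 7*23 = 16
  bit 2 = 0: r = r^2 mod 29 = 16^2 = 24
  bit 3 = 1: r = r^2 * 23 mod 29 = 24^2 * 23 = 25*23 = 24
  -> s = B^a = 24

Answer: 15 23 24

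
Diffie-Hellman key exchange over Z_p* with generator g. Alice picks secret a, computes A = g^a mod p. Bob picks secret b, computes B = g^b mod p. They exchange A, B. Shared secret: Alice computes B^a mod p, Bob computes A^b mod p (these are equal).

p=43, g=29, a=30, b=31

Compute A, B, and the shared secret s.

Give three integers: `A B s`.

A = 29^30 mod 43  (bits of 30 = 11110)
  bit 0 = 1: r = r^2 * 29 mod 43 = 1^2 * 29 = 1*29 = 29
  bit 1 = 1: r = r^2 * 29 mod 43 = 29^2 * 29 = 24*29 = 8
  bit 2 = 1: r = r^2 * 29 mod 43 = 8^2 * 29 = 21*29 = 7
  bit 3 = 1: r = r^2 * 29 mod 43 = 7^2 * 29 = 6*29 = 2
  bit 4 = 0: r = r^2 mod 43 = 2^2 = 4
  -> A = 4
B = 29^31 mod 43  (bits of 31 = 11111)
  bit 0 = 1: r = r^2 * 29 mod 43 = 1^2 * 29 = 1*29 = 29
  bit 1 = 1: r = r^2 * 29 mod 43 = 29^2 * 29 = 24*29 = 8
  bit 2 = 1: r = r^2 * 29 mod 43 = 8^2 * 29 = 21*29 = 7
  bit 3 = 1: r = r^2 * 29 mod 43 = 7^2 * 29 = 6*29 = 2
  bit 4 = 1: r = r^2 * 29 mod 43 = 2^2 * 29 = 4*29 = 30
  -> B = 30
s = B^a = 30^30 mod 43  (bits of 30 = 11110)
  bit 0 = 1: r = r^2 * 30 mod 43 = 1^2 * 30 = 1*30 = 30
  bit 1 = 1: r = r^2 * 30 mod 43 = 30^2 * 30 = 40*30 = 39
  bit 2 = 1: r = r^2 * 30 mod 43 = 39^2 * 30 = 16*30 = 7
  bit 3 = 1: r = r^2 * 30 mod 43 = 7^2 * 30 = 6*30 = 8
  bit 4 = 0: r = r^2 mod 43 = 8^2 = 21
  -> s = B^a = 21

Answer: 4 30 21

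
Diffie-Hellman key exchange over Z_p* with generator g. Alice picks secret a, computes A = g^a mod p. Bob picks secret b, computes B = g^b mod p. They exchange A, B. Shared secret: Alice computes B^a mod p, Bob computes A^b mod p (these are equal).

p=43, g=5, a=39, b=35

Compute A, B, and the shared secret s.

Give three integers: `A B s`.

Answer: 32 7 42

Derivation:
A = 5^39 mod 43  (bits of 39 = 100111)
  bit 0 = 1: r = r^2 * 5 mod 43 = 1^2 * 5 = 1*5 = 5
  bit 1 = 0: r = r^2 mod 43 = 5^2 = 25
  bit 2 = 0: r = r^2 mod 43 = 25^2 = 23
  bit 3 = 1: r = r^2 * 5 mod 43 = 23^2 * 5 = 13*5 = 22
  bit 4 = 1: r = r^2 * 5 mod 43 = 22^2 * 5 = 11*5 = 12
  bit 5 = 1: r = r^2 * 5 mod 43 = 12^2 * 5 = 15*5 = 32
  -> A = 32
B = 5^35 mod 43  (bits of 35 = 100011)
  bit 0 = 1: r = r^2 * 5 mod 43 = 1^2 * 5 = 1*5 = 5
  bit 1 = 0: r = r^2 mod 43 = 5^2 = 25
  bit 2 = 0: r = r^2 mod 43 = 25^2 = 23
  bit 3 = 0: r = r^2 mod 43 = 23^2 = 13
  bit 4 = 1: r = r^2 * 5 mod 43 = 13^2 * 5 = 40*5 = 28
  bit 5 = 1: r = r^2 * 5 mod 43 = 28^2 * 5 = 10*5 = 7
  -> B = 7
s = B^a = 7^39 mod 43  (bits of 39 = 100111)
  bit 0 = 1: r = r^2 * 7 mod 43 = 1^2 * 7 = 1*7 = 7
  bit 1 = 0: r = r^2 mod 43 = 7^2 = 6
  bit 2 = 0: r = r^2 mod 43 = 6^2 = 36
  bit 3 = 1: r = r^2 * 7 mod 43 = 36^2 * 7 = 6*7 = 42
  bit 4 = 1: r = r^2 * 7 mod 43 = 42^2 * 7 = 1*7 = 7
  bit 5 = 1: r = r^2 * 7 mod 43 = 7^2 * 7 = 6*7 = 42
  -> s = B^a = 42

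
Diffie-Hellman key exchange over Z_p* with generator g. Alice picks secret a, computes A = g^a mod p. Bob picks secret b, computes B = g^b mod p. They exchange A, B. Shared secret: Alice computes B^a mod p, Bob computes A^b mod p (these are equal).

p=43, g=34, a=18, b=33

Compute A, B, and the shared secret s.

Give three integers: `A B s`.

A = 34^18 mod 43  (bits of 18 = 10010)
  bit 0 = 1: r = r^2 * 34 mod 43 = 1^2 * 34 = 1*34 = 34
  bit 1 = 0: r = r^2 mod 43 = 34^2 = 38
  bit 2 = 0: r = r^2 mod 43 = 38^2 = 25
  bit 3 = 1: r = r^2 * 34 mod 43 = 25^2 * 34 = 23*34 = 8
  bit 4 = 0: r = r^2 mod 43 = 8^2 = 21
  -> A = 21
B = 34^33 mod 43  (bits of 33 = 100001)
  bit 0 = 1: r = r^2 * 34 mod 43 = 1^2 * 34 = 1*34 = 34
  bit 1 = 0: r = r^2 mod 43 = 34^2 = 38
  bit 2 = 0: r = r^2 mod 43 = 38^2 = 25
  bit 3 = 0: r = r^2 mod 43 = 25^2 = 23
  bit 4 = 0: r = r^2 mod 43 = 23^2 = 13
  bit 5 = 1: r = r^2 * 34 mod 43 = 13^2 * 34 = 40*34 = 27
  -> B = 27
s = B^a = 27^18 mod 43  (bits of 18 = 10010)
  bit 0 = 1: r = r^2 * 27 mod 43 = 1^2 * 27 = 1*27 = 27
  bit 1 = 0: r = r^2 mod 43 = 27^2 = 41
  bit 2 = 0: r = r^2 mod 43 = 41^2 = 4
  bit 3 = 1: r = r^2 * 27 mod 43 = 4^2 * 27 = 16*27 = 2
  bit 4 = 0: r = r^2 mod 43 = 2^2 = 4
  -> s = B^a = 4

Answer: 21 27 4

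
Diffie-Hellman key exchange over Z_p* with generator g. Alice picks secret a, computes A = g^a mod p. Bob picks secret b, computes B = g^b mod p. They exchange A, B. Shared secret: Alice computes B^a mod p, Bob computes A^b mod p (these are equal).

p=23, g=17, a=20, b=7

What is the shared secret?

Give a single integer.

A = 17^20 mod 23  (bits of 20 = 10100)
  bit 0 = 1: r = r^2 * 17 mod 23 = 1^2 * 17 = 1*17 = 17
  bit 1 = 0: r = r^2 mod 23 = 17^2 = 13
  bit 2 = 1: r = r^2 * 17 mod 23 = 13^2 * 17 = 8*17 = 21
  bit 3 = 0: r = r^2 mod 23 = 21^2 = 4
  bit 4 = 0: r = r^2 mod 23 = 4^2 = 16
  -> A = 16
B = 17^7 mod 23  (bits of 7 = 111)
  bit 0 = 1: r = r^2 * 17 mod 23 = 1^2 * 17 = 1*17 = 17
  bit 1 = 1: r = r^2 * 17 mod 23 = 17^2 * 17 = 13*17 = 14
  bit 2 = 1: r = r^2 * 17 mod 23 = 14^2 * 17 = 12*17 = 20
  -> B = 20
s = B^a = 20^20 mod 23  (bits of 20 = 10100)
  bit 0 = 1: r = r^2 * 20 mod 23 = 1^2 * 20 = 1*20 = 20
  bit 1 = 0: r = r^2 mod 23 = 20^2 = 9
  bit 2 = 1: r = r^2 * 20 mod 23 = 9^2 * 20 = 12*20 = 10
  bit 3 = 0: r = r^2 mod 23 = 10^2 = 8
  bit 4 = 0: r = r^2 mod 23 = 8^2 = 18
  -> s = B^a = 18

Answer: 18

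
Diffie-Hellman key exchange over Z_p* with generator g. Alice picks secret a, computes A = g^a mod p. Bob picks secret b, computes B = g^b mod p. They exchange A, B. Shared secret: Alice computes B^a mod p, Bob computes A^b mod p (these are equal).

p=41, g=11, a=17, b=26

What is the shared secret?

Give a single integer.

Answer: 39

Derivation:
A = 11^17 mod 41  (bits of 17 = 10001)
  bit 0 = 1: r = r^2 * 11 mod 41 = 1^2 * 11 = 1*11 = 11
  bit 1 = 0: r = r^2 mod 41 = 11^2 = 39
  bit 2 = 0: r = r^2 mod 41 = 39^2 = 4
  bit 3 = 0: r = r^2 mod 41 = 4^2 = 16
  bit 4 = 1: r = r^2 * 11 mod 41 = 16^2 * 11 = 10*11 = 28
  -> A = 28
B = 11^26 mod 41  (bits of 26 = 11010)
  bit 0 = 1: r = r^2 * 11 mod 41 = 1^2 * 11 = 1*11 = 11
  bit 1 = 1: r = r^2 * 11 mod 41 = 11^2 * 11 = 39*11 = 19
  bit 2 = 0: r = r^2 mod 41 = 19^2 = 33
  bit 3 = 1: r = r^2 * 11 mod 41 = 33^2 * 11 = 23*11 = 7
  bit 4 = 0: r = r^2 mod 41 = 7^2 = 8
  -> B = 8
s = B^a = 8^17 mod 41  (bits of 17 = 10001)
  bit 0 = 1: r = r^2 * 8 mod 41 = 1^2 * 8 = 1*8 = 8
  bit 1 = 0: r = r^2 mod 41 = 8^2 = 23
  bit 2 = 0: r = r^2 mod 41 = 23^2 = 37
  bit 3 = 0: r = r^2 mod 41 = 37^2 = 16
  bit 4 = 1: r = r^2 * 8 mod 41 = 16^2 * 8 = 10*8 = 39
  -> s = B^a = 39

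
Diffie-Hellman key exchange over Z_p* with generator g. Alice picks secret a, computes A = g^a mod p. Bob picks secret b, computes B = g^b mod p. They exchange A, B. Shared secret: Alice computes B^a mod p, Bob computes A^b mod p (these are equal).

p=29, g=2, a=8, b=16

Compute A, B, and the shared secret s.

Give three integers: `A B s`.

Answer: 24 25 25

Derivation:
A = 2^8 mod 29  (bits of 8 = 1000)
  bit 0 = 1: r = r^2 * 2 mod 29 = 1^2 * 2 = 1*2 = 2
  bit 1 = 0: r = r^2 mod 29 = 2^2 = 4
  bit 2 = 0: r = r^2 mod 29 = 4^2 = 16
  bit 3 = 0: r = r^2 mod 29 = 16^2 = 24
  -> A = 24
B = 2^16 mod 29  (bits of 16 = 10000)
  bit 0 = 1: r = r^2 * 2 mod 29 = 1^2 * 2 = 1*2 = 2
  bit 1 = 0: r = r^2 mod 29 = 2^2 = 4
  bit 2 = 0: r = r^2 mod 29 = 4^2 = 16
  bit 3 = 0: r = r^2 mod 29 = 16^2 = 24
  bit 4 = 0: r = r^2 mod 29 = 24^2 = 25
  -> B = 25
s = B^a = 25^8 mod 29  (bits of 8 = 1000)
  bit 0 = 1: r = r^2 * 25 mod 29 = 1^2 * 25 = 1*25 = 25
  bit 1 = 0: r = r^2 mod 29 = 25^2 = 16
  bit 2 = 0: r = r^2 mod 29 = 16^2 = 24
  bit 3 = 0: r = r^2 mod 29 = 24^2 = 25
  -> s = B^a = 25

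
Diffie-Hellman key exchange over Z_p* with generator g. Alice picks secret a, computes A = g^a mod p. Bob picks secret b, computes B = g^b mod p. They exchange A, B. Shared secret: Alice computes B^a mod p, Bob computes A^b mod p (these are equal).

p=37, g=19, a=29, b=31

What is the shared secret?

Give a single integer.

A = 19^29 mod 37  (bits of 29 = 11101)
  bit 0 = 1: r = r^2 * 19 mod 37 = 1^2 * 19 = 1*19 = 19
  bit 1 = 1: r = r^2 * 19 mod 37 = 19^2 * 19 = 28*19 = 14
  bit 2 = 1: r = r^2 * 19 mod 37 = 14^2 * 19 = 11*19 = 24
  bit 3 = 0: r = r^2 mod 37 = 24^2 = 21
  bit 4 = 1: r = r^2 * 19 mod 37 = 21^2 * 19 = 34*19 = 17
  -> A = 17
B = 19^31 mod 37  (bits of 31 = 11111)
  bit 0 = 1: r = r^2 * 19 mod 37 = 1^2 * 19 = 1*19 = 19
  bit 1 = 1: r = r^2 * 19 mod 37 = 19^2 * 19 = 28*19 = 14
  bit 2 = 1: r = r^2 * 19 mod 37 = 14^2 * 19 = 11*19 = 24
  bit 3 = 1: r = r^2 * 19 mod 37 = 24^2 * 19 = 21*19 = 29
  bit 4 = 1: r = r^2 * 19 mod 37 = 29^2 * 19 = 27*19 = 32
  -> B = 32
s = B^a = 32^29 mod 37  (bits of 29 = 11101)
  bit 0 = 1: r = r^2 * 32 mod 37 = 1^2 * 32 = 1*32 = 32
  bit 1 = 1: r = r^2 * 32 mod 37 = 32^2 * 32 = 25*32 = 23
  bit 2 = 1: r = r^2 * 32 mod 37 = 23^2 * 32 = 11*32 = 19
  bit 3 = 0: r = r^2 mod 37 = 19^2 = 28
  bit 4 = 1: r = r^2 * 32 mod 37 = 28^2 * 32 = 7*32 = 2
  -> s = B^a = 2

Answer: 2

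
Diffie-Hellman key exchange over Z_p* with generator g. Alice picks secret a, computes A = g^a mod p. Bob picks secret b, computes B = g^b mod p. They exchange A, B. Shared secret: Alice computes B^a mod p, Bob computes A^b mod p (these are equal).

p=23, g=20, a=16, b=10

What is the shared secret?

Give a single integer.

Answer: 16

Derivation:
A = 20^16 mod 23  (bits of 16 = 10000)
  bit 0 = 1: r = r^2 * 20 mod 23 = 1^2 * 20 = 1*20 = 20
  bit 1 = 0: r = r^2 mod 23 = 20^2 = 9
  bit 2 = 0: r = r^2 mod 23 = 9^2 = 12
  bit 3 = 0: r = r^2 mod 23 = 12^2 = 6
  bit 4 = 0: r = r^2 mod 23 = 6^2 = 13
  -> A = 13
B = 20^10 mod 23  (bits of 10 = 1010)
  bit 0 = 1: r = r^2 * 20 mod 23 = 1^2 * 20 = 1*20 = 20
  bit 1 = 0: r = r^2 mod 23 = 20^2 = 9
  bit 2 = 1: r = r^2 * 20 mod 23 = 9^2 * 20 = 12*20 = 10
  bit 3 = 0: r = r^2 mod 23 = 10^2 = 8
  -> B = 8
s = B^a = 8^16 mod 23  (bits of 16 = 10000)
  bit 0 = 1: r = r^2 * 8 mod 23 = 1^2 * 8 = 1*8 = 8
  bit 1 = 0: r = r^2 mod 23 = 8^2 = 18
  bit 2 = 0: r = r^2 mod 23 = 18^2 = 2
  bit 3 = 0: r = r^2 mod 23 = 2^2 = 4
  bit 4 = 0: r = r^2 mod 23 = 4^2 = 16
  -> s = B^a = 16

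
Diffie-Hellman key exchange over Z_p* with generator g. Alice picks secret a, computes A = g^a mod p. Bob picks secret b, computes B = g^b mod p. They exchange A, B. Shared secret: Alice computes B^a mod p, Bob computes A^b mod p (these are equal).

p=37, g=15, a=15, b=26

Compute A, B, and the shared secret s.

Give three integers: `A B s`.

Answer: 23 30 11

Derivation:
A = 15^15 mod 37  (bits of 15 = 1111)
  bit 0 = 1: r = r^2 * 15 mod 37 = 1^2 * 15 = 1*15 = 15
  bit 1 = 1: r = r^2 * 15 mod 37 = 15^2 * 15 = 3*15 = 8
  bit 2 = 1: r = r^2 * 15 mod 37 = 8^2 * 15 = 27*15 = 35
  bit 3 = 1: r = r^2 * 15 mod 37 = 35^2 * 15 = 4*15 = 23
  -> A = 23
B = 15^26 mod 37  (bits of 26 = 11010)
  bit 0 = 1: r = r^2 * 15 mod 37 = 1^2 * 15 = 1*15 = 15
  bit 1 = 1: r = r^2 * 15 mod 37 = 15^2 * 15 = 3*15 = 8
  bit 2 = 0: r = r^2 mod 37 = 8^2 = 27
  bit 3 = 1: r = r^2 * 15 mod 37 = 27^2 * 15 = 26*15 = 20
  bit 4 = 0: r = r^2 mod 37 = 20^2 = 30
  -> B = 30
s = B^a = 30^15 mod 37  (bits of 15 = 1111)
  bit 0 = 1: r = r^2 * 30 mod 37 = 1^2 * 30 = 1*30 = 30
  bit 1 = 1: r = r^2 * 30 mod 37 = 30^2 * 30 = 12*30 = 27
  bit 2 = 1: r = r^2 * 30 mod 37 = 27^2 * 30 = 26*30 = 3
  bit 3 = 1: r = r^2 * 30 mod 37 = 3^2 * 30 = 9*30 = 11
  -> s = B^a = 11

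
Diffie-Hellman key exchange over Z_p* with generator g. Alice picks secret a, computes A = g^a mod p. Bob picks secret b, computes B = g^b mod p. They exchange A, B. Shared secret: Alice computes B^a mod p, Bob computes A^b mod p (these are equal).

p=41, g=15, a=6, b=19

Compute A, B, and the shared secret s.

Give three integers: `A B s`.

Answer: 5 30 33

Derivation:
A = 15^6 mod 41  (bits of 6 = 110)
  bit 0 = 1: r = r^2 * 15 mod 41 = 1^2 * 15 = 1*15 = 15
  bit 1 = 1: r = r^2 * 15 mod 41 = 15^2 * 15 = 20*15 = 13
  bit 2 = 0: r = r^2 mod 41 = 13^2 = 5
  -> A = 5
B = 15^19 mod 41  (bits of 19 = 10011)
  bit 0 = 1: r = r^2 * 15 mod 41 = 1^2 * 15 = 1*15 = 15
  bit 1 = 0: r = r^2 mod 41 = 15^2 = 20
  bit 2 = 0: r = r^2 mod 41 = 20^2 = 31
  bit 3 = 1: r = r^2 * 15 mod 41 = 31^2 * 15 = 18*15 = 24
  bit 4 = 1: r = r^2 * 15 mod 41 = 24^2 * 15 = 2*15 = 30
  -> B = 30
s = B^a = 30^6 mod 41  (bits of 6 = 110)
  bit 0 = 1: r = r^2 * 30 mod 41 = 1^2 * 30 = 1*30 = 30
  bit 1 = 1: r = r^2 * 30 mod 41 = 30^2 * 30 = 39*30 = 22
  bit 2 = 0: r = r^2 mod 41 = 22^2 = 33
  -> s = B^a = 33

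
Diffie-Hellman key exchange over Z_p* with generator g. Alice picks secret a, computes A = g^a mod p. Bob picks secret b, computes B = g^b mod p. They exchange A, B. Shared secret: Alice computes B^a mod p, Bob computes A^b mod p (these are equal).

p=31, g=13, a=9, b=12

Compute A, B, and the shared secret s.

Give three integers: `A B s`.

A = 13^9 mod 31  (bits of 9 = 1001)
  bit 0 = 1: r = r^2 * 13 mod 31 = 1^2 * 13 = 1*13 = 13
  bit 1 = 0: r = r^2 mod 31 = 13^2 = 14
  bit 2 = 0: r = r^2 mod 31 = 14^2 = 10
  bit 3 = 1: r = r^2 * 13 mod 31 = 10^2 * 13 = 7*13 = 29
  -> A = 29
B = 13^12 mod 31  (bits of 12 = 1100)
  bit 0 = 1: r = r^2 * 13 mod 31 = 1^2 * 13 = 1*13 = 13
  bit 1 = 1: r = r^2 * 13 mod 31 = 13^2 * 13 = 14*13 = 27
  bit 2 = 0: r = r^2 mod 31 = 27^2 = 16
  bit 3 = 0: r = r^2 mod 31 = 16^2 = 8
  -> B = 8
s = B^a = 8^9 mod 31  (bits of 9 = 1001)
  bit 0 = 1: r = r^2 * 8 mod 31 = 1^2 * 8 = 1*8 = 8
  bit 1 = 0: r = r^2 mod 31 = 8^2 = 2
  bit 2 = 0: r = r^2 mod 31 = 2^2 = 4
  bit 3 = 1: r = r^2 * 8 mod 31 = 4^2 * 8 = 16*8 = 4
  -> s = B^a = 4

Answer: 29 8 4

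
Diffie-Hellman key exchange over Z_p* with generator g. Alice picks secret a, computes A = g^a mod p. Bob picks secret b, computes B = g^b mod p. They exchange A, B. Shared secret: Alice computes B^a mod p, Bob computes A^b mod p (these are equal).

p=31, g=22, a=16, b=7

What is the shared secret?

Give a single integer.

A = 22^16 mod 31  (bits of 16 = 10000)
  bit 0 = 1: r = r^2 * 22 mod 31 = 1^2 * 22 = 1*22 = 22
  bit 1 = 0: r = r^2 mod 31 = 22^2 = 19
  bit 2 = 0: r = r^2 mod 31 = 19^2 = 20
  bit 3 = 0: r = r^2 mod 31 = 20^2 = 28
  bit 4 = 0: r = r^2 mod 31 = 28^2 = 9
  -> A = 9
B = 22^7 mod 31  (bits of 7 = 111)
  bit 0 = 1: r = r^2 * 22 mod 31 = 1^2 * 22 = 1*22 = 22
  bit 1 = 1: r = r^2 * 22 mod 31 = 22^2 * 22 = 19*22 = 15
  bit 2 = 1: r = r^2 * 22 mod 31 = 15^2 * 22 = 8*22 = 21
  -> B = 21
s = B^a = 21^16 mod 31  (bits of 16 = 10000)
  bit 0 = 1: r = r^2 * 21 mod 31 = 1^2 * 21 = 1*21 = 21
  bit 1 = 0: r = r^2 mod 31 = 21^2 = 7
  bit 2 = 0: r = r^2 mod 31 = 7^2 = 18
  bit 3 = 0: r = r^2 mod 31 = 18^2 = 14
  bit 4 = 0: r = r^2 mod 31 = 14^2 = 10
  -> s = B^a = 10

Answer: 10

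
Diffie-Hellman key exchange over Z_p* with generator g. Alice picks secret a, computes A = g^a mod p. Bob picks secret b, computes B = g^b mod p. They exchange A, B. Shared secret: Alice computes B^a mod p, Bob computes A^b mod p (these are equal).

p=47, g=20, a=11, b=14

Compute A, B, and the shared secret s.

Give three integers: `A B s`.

Answer: 30 18 9

Derivation:
A = 20^11 mod 47  (bits of 11 = 1011)
  bit 0 = 1: r = r^2 * 20 mod 47 = 1^2 * 20 = 1*20 = 20
  bit 1 = 0: r = r^2 mod 47 = 20^2 = 24
  bit 2 = 1: r = r^2 * 20 mod 47 = 24^2 * 20 = 12*20 = 5
  bit 3 = 1: r = r^2 * 20 mod 47 = 5^2 * 20 = 25*20 = 30
  -> A = 30
B = 20^14 mod 47  (bits of 14 = 1110)
  bit 0 = 1: r = r^2 * 20 mod 47 = 1^2 * 20 = 1*20 = 20
  bit 1 = 1: r = r^2 * 20 mod 47 = 20^2 * 20 = 24*20 = 10
  bit 2 = 1: r = r^2 * 20 mod 47 = 10^2 * 20 = 6*20 = 26
  bit 3 = 0: r = r^2 mod 47 = 26^2 = 18
  -> B = 18
s = B^a = 18^11 mod 47  (bits of 11 = 1011)
  bit 0 = 1: r = r^2 * 18 mod 47 = 1^2 * 18 = 1*18 = 18
  bit 1 = 0: r = r^2 mod 47 = 18^2 = 42
  bit 2 = 1: r = r^2 * 18 mod 47 = 42^2 * 18 = 25*18 = 27
  bit 3 = 1: r = r^2 * 18 mod 47 = 27^2 * 18 = 24*18 = 9
  -> s = B^a = 9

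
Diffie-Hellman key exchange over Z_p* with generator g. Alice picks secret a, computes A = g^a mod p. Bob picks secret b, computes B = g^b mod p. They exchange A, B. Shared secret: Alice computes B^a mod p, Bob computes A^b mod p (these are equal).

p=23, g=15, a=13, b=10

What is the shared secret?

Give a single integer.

A = 15^13 mod 23  (bits of 13 = 1101)
  bit 0 = 1: r = r^2 * 15 mod 23 = 1^2 * 15 = 1*15 = 15
  bit 1 = 1: r = r^2 * 15 mod 23 = 15^2 * 15 = 18*15 = 17
  bit 2 = 0: r = r^2 mod 23 = 17^2 = 13
  bit 3 = 1: r = r^2 * 15 mod 23 = 13^2 * 15 = 8*15 = 5
  -> A = 5
B = 15^10 mod 23  (bits of 10 = 1010)
  bit 0 = 1: r = r^2 * 15 mod 23 = 1^2 * 15 = 1*15 = 15
  bit 1 = 0: r = r^2 mod 23 = 15^2 = 18
  bit 2 = 1: r = r^2 * 15 mod 23 = 18^2 * 15 = 2*15 = 7
  bit 3 = 0: r = r^2 mod 23 = 7^2 = 3
  -> B = 3
s = B^a = 3^13 mod 23  (bits of 13 = 1101)
  bit 0 = 1: r = r^2 * 3 mod 23 = 1^2 * 3 = 1*3 = 3
  bit 1 = 1: r = r^2 * 3 mod 23 = 3^2 * 3 = 9*3 = 4
  bit 2 = 0: r = r^2 mod 23 = 4^2 = 16
  bit 3 = 1: r = r^2 * 3 mod 23 = 16^2 * 3 = 3*3 = 9
  -> s = B^a = 9

Answer: 9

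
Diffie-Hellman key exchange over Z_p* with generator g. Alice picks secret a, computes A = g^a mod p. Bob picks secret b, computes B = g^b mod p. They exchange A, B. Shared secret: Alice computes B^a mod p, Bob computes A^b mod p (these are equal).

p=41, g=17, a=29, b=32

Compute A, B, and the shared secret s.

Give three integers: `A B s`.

A = 17^29 mod 41  (bits of 29 = 11101)
  bit 0 = 1: r = r^2 * 17 mod 41 = 1^2 * 17 = 1*17 = 17
  bit 1 = 1: r = r^2 * 17 mod 41 = 17^2 * 17 = 2*17 = 34
  bit 2 = 1: r = r^2 * 17 mod 41 = 34^2 * 17 = 8*17 = 13
  bit 3 = 0: r = r^2 mod 41 = 13^2 = 5
  bit 4 = 1: r = r^2 * 17 mod 41 = 5^2 * 17 = 25*17 = 15
  -> A = 15
B = 17^32 mod 41  (bits of 32 = 100000)
  bit 0 = 1: r = r^2 * 17 mod 41 = 1^2 * 17 = 1*17 = 17
  bit 1 = 0: r = r^2 mod 41 = 17^2 = 2
  bit 2 = 0: r = r^2 mod 41 = 2^2 = 4
  bit 3 = 0: r = r^2 mod 41 = 4^2 = 16
  bit 4 = 0: r = r^2 mod 41 = 16^2 = 10
  bit 5 = 0: r = r^2 mod 41 = 10^2 = 18
  -> B = 18
s = B^a = 18^29 mod 41  (bits of 29 = 11101)
  bit 0 = 1: r = r^2 * 18 mod 41 = 1^2 * 18 = 1*18 = 18
  bit 1 = 1: r = r^2 * 18 mod 41 = 18^2 * 18 = 37*18 = 10
  bit 2 = 1: r = r^2 * 18 mod 41 = 10^2 * 18 = 18*18 = 37
  bit 3 = 0: r = r^2 mod 41 = 37^2 = 16
  bit 4 = 1: r = r^2 * 18 mod 41 = 16^2 * 18 = 10*18 = 16
  -> s = B^a = 16

Answer: 15 18 16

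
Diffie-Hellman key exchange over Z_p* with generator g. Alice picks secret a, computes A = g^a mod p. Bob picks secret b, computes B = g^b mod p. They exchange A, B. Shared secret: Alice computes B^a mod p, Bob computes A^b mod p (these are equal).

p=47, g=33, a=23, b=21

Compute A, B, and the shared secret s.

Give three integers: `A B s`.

A = 33^23 mod 47  (bits of 23 = 10111)
  bit 0 = 1: r = r^2 * 33 mod 47 = 1^2 * 33 = 1*33 = 33
  bit 1 = 0: r = r^2 mod 47 = 33^2 = 8
  bit 2 = 1: r = r^2 * 33 mod 47 = 8^2 * 33 = 17*33 = 44
  bit 3 = 1: r = r^2 * 33 mod 47 = 44^2 * 33 = 9*33 = 15
  bit 4 = 1: r = r^2 * 33 mod 47 = 15^2 * 33 = 37*33 = 46
  -> A = 46
B = 33^21 mod 47  (bits of 21 = 10101)
  bit 0 = 1: r = r^2 * 33 mod 47 = 1^2 * 33 = 1*33 = 33
  bit 1 = 0: r = r^2 mod 47 = 33^2 = 8
  bit 2 = 1: r = r^2 * 33 mod 47 = 8^2 * 33 = 17*33 = 44
  bit 3 = 0: r = r^2 mod 47 = 44^2 = 9
  bit 4 = 1: r = r^2 * 33 mod 47 = 9^2 * 33 = 34*33 = 41
  -> B = 41
s = B^a = 41^23 mod 47  (bits of 23 = 10111)
  bit 0 = 1: r = r^2 * 41 mod 47 = 1^2 * 41 = 1*41 = 41
  bit 1 = 0: r = r^2 mod 47 = 41^2 = 36
  bit 2 = 1: r = r^2 * 41 mod 47 = 36^2 * 41 = 27*41 = 26
  bit 3 = 1: r = r^2 * 41 mod 47 = 26^2 * 41 = 18*41 = 33
  bit 4 = 1: r = r^2 * 41 mod 47 = 33^2 * 41 = 8*41 = 46
  -> s = B^a = 46

Answer: 46 41 46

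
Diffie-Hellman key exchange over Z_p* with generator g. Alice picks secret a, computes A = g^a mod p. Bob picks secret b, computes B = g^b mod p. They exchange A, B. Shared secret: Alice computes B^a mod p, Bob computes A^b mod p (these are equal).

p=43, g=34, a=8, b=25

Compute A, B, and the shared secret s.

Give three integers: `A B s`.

A = 34^8 mod 43  (bits of 8 = 1000)
  bit 0 = 1: r = r^2 * 34 mod 43 = 1^2 * 34 = 1*34 = 34
  bit 1 = 0: r = r^2 mod 43 = 34^2 = 38
  bit 2 = 0: r = r^2 mod 43 = 38^2 = 25
  bit 3 = 0: r = r^2 mod 43 = 25^2 = 23
  -> A = 23
B = 34^25 mod 43  (bits of 25 = 11001)
  bit 0 = 1: r = r^2 * 34 mod 43 = 1^2 * 34 = 1*34 = 34
  bit 1 = 1: r = r^2 * 34 mod 43 = 34^2 * 34 = 38*34 = 2
  bit 2 = 0: r = r^2 mod 43 = 2^2 = 4
  bit 3 = 0: r = r^2 mod 43 = 4^2 = 16
  bit 4 = 1: r = r^2 * 34 mod 43 = 16^2 * 34 = 41*34 = 18
  -> B = 18
s = B^a = 18^8 mod 43  (bits of 8 = 1000)
  bit 0 = 1: r = r^2 * 18 mod 43 = 1^2 * 18 = 1*18 = 18
  bit 1 = 0: r = r^2 mod 43 = 18^2 = 23
  bit 2 = 0: r = r^2 mod 43 = 23^2 = 13
  bit 3 = 0: r = r^2 mod 43 = 13^2 = 40
  -> s = B^a = 40

Answer: 23 18 40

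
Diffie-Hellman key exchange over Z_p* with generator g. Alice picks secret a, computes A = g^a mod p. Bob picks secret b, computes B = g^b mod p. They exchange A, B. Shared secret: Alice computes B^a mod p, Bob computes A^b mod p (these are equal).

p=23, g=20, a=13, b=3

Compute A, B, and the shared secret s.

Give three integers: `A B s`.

A = 20^13 mod 23  (bits of 13 = 1101)
  bit 0 = 1: r = r^2 * 20 mod 23 = 1^2 * 20 = 1*20 = 20
  bit 1 = 1: r = r^2 * 20 mod 23 = 20^2 * 20 = 9*20 = 19
  bit 2 = 0: r = r^2 mod 23 = 19^2 = 16
  bit 3 = 1: r = r^2 * 20 mod 23 = 16^2 * 20 = 3*20 = 14
  -> A = 14
B = 20^3 mod 23  (bits of 3 = 11)
  bit 0 = 1: r = r^2 * 20 mod 23 = 1^2 * 20 = 1*20 = 20
  bit 1 = 1: r = r^2 * 20 mod 23 = 20^2 * 20 = 9*20 = 19
  -> B = 19
s = B^a = 19^13 mod 23  (bits of 13 = 1101)
  bit 0 = 1: r = r^2 * 19 mod 23 = 1^2 * 19 = 1*19 = 19
  bit 1 = 1: r = r^2 * 19 mod 23 = 19^2 * 19 = 16*19 = 5
  bit 2 = 0: r = r^2 mod 23 = 5^2 = 2
  bit 3 = 1: r = r^2 * 19 mod 23 = 2^2 * 19 = 4*19 = 7
  -> s = B^a = 7

Answer: 14 19 7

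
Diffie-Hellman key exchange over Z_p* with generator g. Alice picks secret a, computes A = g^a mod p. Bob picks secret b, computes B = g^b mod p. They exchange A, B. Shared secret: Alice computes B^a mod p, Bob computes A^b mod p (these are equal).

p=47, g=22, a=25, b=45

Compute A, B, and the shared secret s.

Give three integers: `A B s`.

Answer: 33 15 10

Derivation:
A = 22^25 mod 47  (bits of 25 = 11001)
  bit 0 = 1: r = r^2 * 22 mod 47 = 1^2 * 22 = 1*22 = 22
  bit 1 = 1: r = r^2 * 22 mod 47 = 22^2 * 22 = 14*22 = 26
  bit 2 = 0: r = r^2 mod 47 = 26^2 = 18
  bit 3 = 0: r = r^2 mod 47 = 18^2 = 42
  bit 4 = 1: r = r^2 * 22 mod 47 = 42^2 * 22 = 25*22 = 33
  -> A = 33
B = 22^45 mod 47  (bits of 45 = 101101)
  bit 0 = 1: r = r^2 * 22 mod 47 = 1^2 * 22 = 1*22 = 22
  bit 1 = 0: r = r^2 mod 47 = 22^2 = 14
  bit 2 = 1: r = r^2 * 22 mod 47 = 14^2 * 22 = 8*22 = 35
  bit 3 = 1: r = r^2 * 22 mod 47 = 35^2 * 22 = 3*22 = 19
  bit 4 = 0: r = r^2 mod 47 = 19^2 = 32
  bit 5 = 1: r = r^2 * 22 mod 47 = 32^2 * 22 = 37*22 = 15
  -> B = 15
s = B^a = 15^25 mod 47  (bits of 25 = 11001)
  bit 0 = 1: r = r^2 * 15 mod 47 = 1^2 * 15 = 1*15 = 15
  bit 1 = 1: r = r^2 * 15 mod 47 = 15^2 * 15 = 37*15 = 38
  bit 2 = 0: r = r^2 mod 47 = 38^2 = 34
  bit 3 = 0: r = r^2 mod 47 = 34^2 = 28
  bit 4 = 1: r = r^2 * 15 mod 47 = 28^2 * 15 = 32*15 = 10
  -> s = B^a = 10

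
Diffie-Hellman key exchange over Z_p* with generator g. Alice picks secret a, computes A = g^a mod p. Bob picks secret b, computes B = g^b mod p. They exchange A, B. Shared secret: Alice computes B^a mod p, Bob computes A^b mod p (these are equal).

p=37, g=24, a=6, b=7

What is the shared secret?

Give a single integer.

Answer: 11

Derivation:
A = 24^6 mod 37  (bits of 6 = 110)
  bit 0 = 1: r = r^2 * 24 mod 37 = 1^2 * 24 = 1*24 = 24
  bit 1 = 1: r = r^2 * 24 mod 37 = 24^2 * 24 = 21*24 = 23
  bit 2 = 0: r = r^2 mod 37 = 23^2 = 11
  -> A = 11
B = 24^7 mod 37  (bits of 7 = 111)
  bit 0 = 1: r = r^2 * 24 mod 37 = 1^2 * 24 = 1*24 = 24
  bit 1 = 1: r = r^2 * 24 mod 37 = 24^2 * 24 = 21*24 = 23
  bit 2 = 1: r = r^2 * 24 mod 37 = 23^2 * 24 = 11*24 = 5
  -> B = 5
s = B^a = 5^6 mod 37  (bits of 6 = 110)
  bit 0 = 1: r = r^2 * 5 mod 37 = 1^2 * 5 = 1*5 = 5
  bit 1 = 1: r = r^2 * 5 mod 37 = 5^2 * 5 = 25*5 = 14
  bit 2 = 0: r = r^2 mod 37 = 14^2 = 11
  -> s = B^a = 11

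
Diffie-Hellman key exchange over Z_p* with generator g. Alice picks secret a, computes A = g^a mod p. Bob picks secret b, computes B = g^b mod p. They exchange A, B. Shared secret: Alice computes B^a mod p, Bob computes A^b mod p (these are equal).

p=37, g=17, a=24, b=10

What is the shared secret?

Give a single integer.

Answer: 10

Derivation:
A = 17^24 mod 37  (bits of 24 = 11000)
  bit 0 = 1: r = r^2 * 17 mod 37 = 1^2 * 17 = 1*17 = 17
  bit 1 = 1: r = r^2 * 17 mod 37 = 17^2 * 17 = 30*17 = 29
  bit 2 = 0: r = r^2 mod 37 = 29^2 = 27
  bit 3 = 0: r = r^2 mod 37 = 27^2 = 26
  bit 4 = 0: r = r^2 mod 37 = 26^2 = 10
  -> A = 10
B = 17^10 mod 37  (bits of 10 = 1010)
  bit 0 = 1: r = r^2 * 17 mod 37 = 1^2 * 17 = 1*17 = 17
  bit 1 = 0: r = r^2 mod 37 = 17^2 = 30
  bit 2 = 1: r = r^2 * 17 mod 37 = 30^2 * 17 = 12*17 = 19
  bit 3 = 0: r = r^2 mod 37 = 19^2 = 28
  -> B = 28
s = B^a = 28^24 mod 37  (bits of 24 = 11000)
  bit 0 = 1: r = r^2 * 28 mod 37 = 1^2 * 28 = 1*28 = 28
  bit 1 = 1: r = r^2 * 28 mod 37 = 28^2 * 28 = 7*28 = 11
  bit 2 = 0: r = r^2 mod 37 = 11^2 = 10
  bit 3 = 0: r = r^2 mod 37 = 10^2 = 26
  bit 4 = 0: r = r^2 mod 37 = 26^2 = 10
  -> s = B^a = 10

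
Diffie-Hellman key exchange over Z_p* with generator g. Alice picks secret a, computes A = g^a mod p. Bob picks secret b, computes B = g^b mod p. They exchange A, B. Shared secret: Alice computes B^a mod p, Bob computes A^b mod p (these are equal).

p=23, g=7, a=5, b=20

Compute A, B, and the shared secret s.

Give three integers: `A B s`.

Answer: 17 8 16

Derivation:
A = 7^5 mod 23  (bits of 5 = 101)
  bit 0 = 1: r = r^2 * 7 mod 23 = 1^2 * 7 = 1*7 = 7
  bit 1 = 0: r = r^2 mod 23 = 7^2 = 3
  bit 2 = 1: r = r^2 * 7 mod 23 = 3^2 * 7 = 9*7 = 17
  -> A = 17
B = 7^20 mod 23  (bits of 20 = 10100)
  bit 0 = 1: r = r^2 * 7 mod 23 = 1^2 * 7 = 1*7 = 7
  bit 1 = 0: r = r^2 mod 23 = 7^2 = 3
  bit 2 = 1: r = r^2 * 7 mod 23 = 3^2 * 7 = 9*7 = 17
  bit 3 = 0: r = r^2 mod 23 = 17^2 = 13
  bit 4 = 0: r = r^2 mod 23 = 13^2 = 8
  -> B = 8
s = B^a = 8^5 mod 23  (bits of 5 = 101)
  bit 0 = 1: r = r^2 * 8 mod 23 = 1^2 * 8 = 1*8 = 8
  bit 1 = 0: r = r^2 mod 23 = 8^2 = 18
  bit 2 = 1: r = r^2 * 8 mod 23 = 18^2 * 8 = 2*8 = 16
  -> s = B^a = 16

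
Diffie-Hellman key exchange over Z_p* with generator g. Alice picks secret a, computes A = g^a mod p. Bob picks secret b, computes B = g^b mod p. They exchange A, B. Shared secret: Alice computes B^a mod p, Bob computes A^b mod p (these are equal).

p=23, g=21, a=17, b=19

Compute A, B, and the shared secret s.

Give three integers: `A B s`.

Answer: 5 20 7

Derivation:
A = 21^17 mod 23  (bits of 17 = 10001)
  bit 0 = 1: r = r^2 * 21 mod 23 = 1^2 * 21 = 1*21 = 21
  bit 1 = 0: r = r^2 mod 23 = 21^2 = 4
  bit 2 = 0: r = r^2 mod 23 = 4^2 = 16
  bit 3 = 0: r = r^2 mod 23 = 16^2 = 3
  bit 4 = 1: r = r^2 * 21 mod 23 = 3^2 * 21 = 9*21 = 5
  -> A = 5
B = 21^19 mod 23  (bits of 19 = 10011)
  bit 0 = 1: r = r^2 * 21 mod 23 = 1^2 * 21 = 1*21 = 21
  bit 1 = 0: r = r^2 mod 23 = 21^2 = 4
  bit 2 = 0: r = r^2 mod 23 = 4^2 = 16
  bit 3 = 1: r = r^2 * 21 mod 23 = 16^2 * 21 = 3*21 = 17
  bit 4 = 1: r = r^2 * 21 mod 23 = 17^2 * 21 = 13*21 = 20
  -> B = 20
s = B^a = 20^17 mod 23  (bits of 17 = 10001)
  bit 0 = 1: r = r^2 * 20 mod 23 = 1^2 * 20 = 1*20 = 20
  bit 1 = 0: r = r^2 mod 23 = 20^2 = 9
  bit 2 = 0: r = r^2 mod 23 = 9^2 = 12
  bit 3 = 0: r = r^2 mod 23 = 12^2 = 6
  bit 4 = 1: r = r^2 * 20 mod 23 = 6^2 * 20 = 13*20 = 7
  -> s = B^a = 7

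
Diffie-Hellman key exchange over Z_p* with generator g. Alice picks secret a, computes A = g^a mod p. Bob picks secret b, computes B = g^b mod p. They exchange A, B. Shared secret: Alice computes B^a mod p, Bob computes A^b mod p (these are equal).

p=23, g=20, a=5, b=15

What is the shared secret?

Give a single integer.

Answer: 5

Derivation:
A = 20^5 mod 23  (bits of 5 = 101)
  bit 0 = 1: r = r^2 * 20 mod 23 = 1^2 * 20 = 1*20 = 20
  bit 1 = 0: r = r^2 mod 23 = 20^2 = 9
  bit 2 = 1: r = r^2 * 20 mod 23 = 9^2 * 20 = 12*20 = 10
  -> A = 10
B = 20^15 mod 23  (bits of 15 = 1111)
  bit 0 = 1: r = r^2 * 20 mod 23 = 1^2 * 20 = 1*20 = 20
  bit 1 = 1: r = r^2 * 20 mod 23 = 20^2 * 20 = 9*20 = 19
  bit 2 = 1: r = r^2 * 20 mod 23 = 19^2 * 20 = 16*20 = 21
  bit 3 = 1: r = r^2 * 20 mod 23 = 21^2 * 20 = 4*20 = 11
  -> B = 11
s = B^a = 11^5 mod 23  (bits of 5 = 101)
  bit 0 = 1: r = r^2 * 11 mod 23 = 1^2 * 11 = 1*11 = 11
  bit 1 = 0: r = r^2 mod 23 = 11^2 = 6
  bit 2 = 1: r = r^2 * 11 mod 23 = 6^2 * 11 = 13*11 = 5
  -> s = B^a = 5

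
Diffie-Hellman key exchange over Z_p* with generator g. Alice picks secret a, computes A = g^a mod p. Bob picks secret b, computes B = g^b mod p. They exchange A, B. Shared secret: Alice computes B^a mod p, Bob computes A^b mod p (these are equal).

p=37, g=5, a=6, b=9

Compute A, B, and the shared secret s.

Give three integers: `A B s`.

A = 5^6 mod 37  (bits of 6 = 110)
  bit 0 = 1: r = r^2 * 5 mod 37 = 1^2 * 5 = 1*5 = 5
  bit 1 = 1: r = r^2 * 5 mod 37 = 5^2 * 5 = 25*5 = 14
  bit 2 = 0: r = r^2 mod 37 = 14^2 = 11
  -> A = 11
B = 5^9 mod 37  (bits of 9 = 1001)
  bit 0 = 1: r = r^2 * 5 mod 37 = 1^2 * 5 = 1*5 = 5
  bit 1 = 0: r = r^2 mod 37 = 5^2 = 25
  bit 2 = 0: r = r^2 mod 37 = 25^2 = 33
  bit 3 = 1: r = r^2 * 5 mod 37 = 33^2 * 5 = 16*5 = 6
  -> B = 6
s = B^a = 6^6 mod 37  (bits of 6 = 110)
  bit 0 = 1: r = r^2 * 6 mod 37 = 1^2 * 6 = 1*6 = 6
  bit 1 = 1: r = r^2 * 6 mod 37 = 6^2 * 6 = 36*6 = 31
  bit 2 = 0: r = r^2 mod 37 = 31^2 = 36
  -> s = B^a = 36

Answer: 11 6 36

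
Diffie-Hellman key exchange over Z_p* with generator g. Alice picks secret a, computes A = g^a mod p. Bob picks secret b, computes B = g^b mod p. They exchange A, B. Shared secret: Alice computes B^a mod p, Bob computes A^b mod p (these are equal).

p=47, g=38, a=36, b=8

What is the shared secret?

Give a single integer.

A = 38^36 mod 47  (bits of 36 = 100100)
  bit 0 = 1: r = r^2 * 38 mod 47 = 1^2 * 38 = 1*38 = 38
  bit 1 = 0: r = r^2 mod 47 = 38^2 = 34
  bit 2 = 0: r = r^2 mod 47 = 34^2 = 28
  bit 3 = 1: r = r^2 * 38 mod 47 = 28^2 * 38 = 32*38 = 41
  bit 4 = 0: r = r^2 mod 47 = 41^2 = 36
  bit 5 = 0: r = r^2 mod 47 = 36^2 = 27
  -> A = 27
B = 38^8 mod 47  (bits of 8 = 1000)
  bit 0 = 1: r = r^2 * 38 mod 47 = 1^2 * 38 = 1*38 = 38
  bit 1 = 0: r = r^2 mod 47 = 38^2 = 34
  bit 2 = 0: r = r^2 mod 47 = 34^2 = 28
  bit 3 = 0: r = r^2 mod 47 = 28^2 = 32
  -> B = 32
s = B^a = 32^36 mod 47  (bits of 36 = 100100)
  bit 0 = 1: r = r^2 * 32 mod 47 = 1^2 * 32 = 1*32 = 32
  bit 1 = 0: r = r^2 mod 47 = 32^2 = 37
  bit 2 = 0: r = r^2 mod 47 = 37^2 = 6
  bit 3 = 1: r = r^2 * 32 mod 47 = 6^2 * 32 = 36*32 = 24
  bit 4 = 0: r = r^2 mod 47 = 24^2 = 12
  bit 5 = 0: r = r^2 mod 47 = 12^2 = 3
  -> s = B^a = 3

Answer: 3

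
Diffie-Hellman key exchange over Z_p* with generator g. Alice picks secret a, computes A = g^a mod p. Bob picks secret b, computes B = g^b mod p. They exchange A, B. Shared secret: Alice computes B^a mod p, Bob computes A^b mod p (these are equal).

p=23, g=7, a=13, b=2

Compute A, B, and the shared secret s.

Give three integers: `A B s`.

Answer: 20 3 9

Derivation:
A = 7^13 mod 23  (bits of 13 = 1101)
  bit 0 = 1: r = r^2 * 7 mod 23 = 1^2 * 7 = 1*7 = 7
  bit 1 = 1: r = r^2 * 7 mod 23 = 7^2 * 7 = 3*7 = 21
  bit 2 = 0: r = r^2 mod 23 = 21^2 = 4
  bit 3 = 1: r = r^2 * 7 mod 23 = 4^2 * 7 = 16*7 = 20
  -> A = 20
B = 7^2 mod 23  (bits of 2 = 10)
  bit 0 = 1: r = r^2 * 7 mod 23 = 1^2 * 7 = 1*7 = 7
  bit 1 = 0: r = r^2 mod 23 = 7^2 = 3
  -> B = 3
s = B^a = 3^13 mod 23  (bits of 13 = 1101)
  bit 0 = 1: r = r^2 * 3 mod 23 = 1^2 * 3 = 1*3 = 3
  bit 1 = 1: r = r^2 * 3 mod 23 = 3^2 * 3 = 9*3 = 4
  bit 2 = 0: r = r^2 mod 23 = 4^2 = 16
  bit 3 = 1: r = r^2 * 3 mod 23 = 16^2 * 3 = 3*3 = 9
  -> s = B^a = 9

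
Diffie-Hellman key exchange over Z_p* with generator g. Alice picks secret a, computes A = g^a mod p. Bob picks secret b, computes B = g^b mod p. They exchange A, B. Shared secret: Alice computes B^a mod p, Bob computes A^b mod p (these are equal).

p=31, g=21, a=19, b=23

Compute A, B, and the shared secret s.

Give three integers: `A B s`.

A = 21^19 mod 31  (bits of 19 = 10011)
  bit 0 = 1: r = r^2 * 21 mod 31 = 1^2 * 21 = 1*21 = 21
  bit 1 = 0: r = r^2 mod 31 = 21^2 = 7
  bit 2 = 0: r = r^2 mod 31 = 7^2 = 18
  bit 3 = 1: r = r^2 * 21 mod 31 = 18^2 * 21 = 14*21 = 15
  bit 4 = 1: r = r^2 * 21 mod 31 = 15^2 * 21 = 8*21 = 13
  -> A = 13
B = 21^23 mod 31  (bits of 23 = 10111)
  bit 0 = 1: r = r^2 * 21 mod 31 = 1^2 * 21 = 1*21 = 21
  bit 1 = 0: r = r^2 mod 31 = 21^2 = 7
  bit 2 = 1: r = r^2 * 21 mod 31 = 7^2 * 21 = 18*21 = 6
  bit 3 = 1: r = r^2 * 21 mod 31 = 6^2 * 21 = 5*21 = 12
  bit 4 = 1: r = r^2 * 21 mod 31 = 12^2 * 21 = 20*21 = 17
  -> B = 17
s = B^a = 17^19 mod 31  (bits of 19 = 10011)
  bit 0 = 1: r = r^2 * 17 mod 31 = 1^2 * 17 = 1*17 = 17
  bit 1 = 0: r = r^2 mod 31 = 17^2 = 10
  bit 2 = 0: r = r^2 mod 31 = 10^2 = 7
  bit 3 = 1: r = r^2 * 17 mod 31 = 7^2 * 17 = 18*17 = 27
  bit 4 = 1: r = r^2 * 17 mod 31 = 27^2 * 17 = 16*17 = 24
  -> s = B^a = 24

Answer: 13 17 24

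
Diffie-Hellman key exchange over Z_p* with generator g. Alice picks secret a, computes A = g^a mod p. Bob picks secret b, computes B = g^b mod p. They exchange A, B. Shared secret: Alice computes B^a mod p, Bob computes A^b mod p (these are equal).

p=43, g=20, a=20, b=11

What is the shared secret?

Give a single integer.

A = 20^20 mod 43  (bits of 20 = 10100)
  bit 0 = 1: r = r^2 * 20 mod 43 = 1^2 * 20 = 1*20 = 20
  bit 1 = 0: r = r^2 mod 43 = 20^2 = 13
  bit 2 = 1: r = r^2 * 20 mod 43 = 13^2 * 20 = 40*20 = 26
  bit 3 = 0: r = r^2 mod 43 = 26^2 = 31
  bit 4 = 0: r = r^2 mod 43 = 31^2 = 15
  -> A = 15
B = 20^11 mod 43  (bits of 11 = 1011)
  bit 0 = 1: r = r^2 * 20 mod 43 = 1^2 * 20 = 1*20 = 20
  bit 1 = 0: r = r^2 mod 43 = 20^2 = 13
  bit 2 = 1: r = r^2 * 20 mod 43 = 13^2 * 20 = 40*20 = 26
  bit 3 = 1: r = r^2 * 20 mod 43 = 26^2 * 20 = 31*20 = 18
  -> B = 18
s = B^a = 18^20 mod 43  (bits of 20 = 10100)
  bit 0 = 1: r = r^2 * 18 mod 43 = 1^2 * 18 = 1*18 = 18
  bit 1 = 0: r = r^2 mod 43 = 18^2 = 23
  bit 2 = 1: r = r^2 * 18 mod 43 = 23^2 * 18 = 13*18 = 19
  bit 3 = 0: r = r^2 mod 43 = 19^2 = 17
  bit 4 = 0: r = r^2 mod 43 = 17^2 = 31
  -> s = B^a = 31

Answer: 31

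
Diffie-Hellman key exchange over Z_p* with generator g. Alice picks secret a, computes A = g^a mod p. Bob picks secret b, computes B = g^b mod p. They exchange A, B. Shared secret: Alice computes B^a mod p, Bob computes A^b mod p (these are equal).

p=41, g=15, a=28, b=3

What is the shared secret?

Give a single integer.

Answer: 31

Derivation:
A = 15^28 mod 41  (bits of 28 = 11100)
  bit 0 = 1: r = r^2 * 15 mod 41 = 1^2 * 15 = 1*15 = 15
  bit 1 = 1: r = r^2 * 15 mod 41 = 15^2 * 15 = 20*15 = 13
  bit 2 = 1: r = r^2 * 15 mod 41 = 13^2 * 15 = 5*15 = 34
  bit 3 = 0: r = r^2 mod 41 = 34^2 = 8
  bit 4 = 0: r = r^2 mod 41 = 8^2 = 23
  -> A = 23
B = 15^3 mod 41  (bits of 3 = 11)
  bit 0 = 1: r = r^2 * 15 mod 41 = 1^2 * 15 = 1*15 = 15
  bit 1 = 1: r = r^2 * 15 mod 41 = 15^2 * 15 = 20*15 = 13
  -> B = 13
s = B^a = 13^28 mod 41  (bits of 28 = 11100)
  bit 0 = 1: r = r^2 * 13 mod 41 = 1^2 * 13 = 1*13 = 13
  bit 1 = 1: r = r^2 * 13 mod 41 = 13^2 * 13 = 5*13 = 24
  bit 2 = 1: r = r^2 * 13 mod 41 = 24^2 * 13 = 2*13 = 26
  bit 3 = 0: r = r^2 mod 41 = 26^2 = 20
  bit 4 = 0: r = r^2 mod 41 = 20^2 = 31
  -> s = B^a = 31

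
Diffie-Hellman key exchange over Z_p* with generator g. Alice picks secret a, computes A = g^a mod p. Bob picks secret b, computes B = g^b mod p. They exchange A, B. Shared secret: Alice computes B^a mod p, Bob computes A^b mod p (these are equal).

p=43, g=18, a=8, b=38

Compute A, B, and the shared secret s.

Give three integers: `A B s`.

A = 18^8 mod 43  (bits of 8 = 1000)
  bit 0 = 1: r = r^2 * 18 mod 43 = 1^2 * 18 = 1*18 = 18
  bit 1 = 0: r = r^2 mod 43 = 18^2 = 23
  bit 2 = 0: r = r^2 mod 43 = 23^2 = 13
  bit 3 = 0: r = r^2 mod 43 = 13^2 = 40
  -> A = 40
B = 18^38 mod 43  (bits of 38 = 100110)
  bit 0 = 1: r = r^2 * 18 mod 43 = 1^2 * 18 = 1*18 = 18
  bit 1 = 0: r = r^2 mod 43 = 18^2 = 23
  bit 2 = 0: r = r^2 mod 43 = 23^2 = 13
  bit 3 = 1: r = r^2 * 18 mod 43 = 13^2 * 18 = 40*18 = 32
  bit 4 = 1: r = r^2 * 18 mod 43 = 32^2 * 18 = 35*18 = 28
  bit 5 = 0: r = r^2 mod 43 = 28^2 = 10
  -> B = 10
s = B^a = 10^8 mod 43  (bits of 8 = 1000)
  bit 0 = 1: r = r^2 * 10 mod 43 = 1^2 * 10 = 1*10 = 10
  bit 1 = 0: r = r^2 mod 43 = 10^2 = 14
  bit 2 = 0: r = r^2 mod 43 = 14^2 = 24
  bit 3 = 0: r = r^2 mod 43 = 24^2 = 17
  -> s = B^a = 17

Answer: 40 10 17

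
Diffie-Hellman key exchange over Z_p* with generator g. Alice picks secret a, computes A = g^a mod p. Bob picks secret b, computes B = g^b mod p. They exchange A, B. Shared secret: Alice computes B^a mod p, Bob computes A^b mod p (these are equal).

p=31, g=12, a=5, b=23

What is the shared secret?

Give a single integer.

A = 12^5 mod 31  (bits of 5 = 101)
  bit 0 = 1: r = r^2 * 12 mod 31 = 1^2 * 12 = 1*12 = 12
  bit 1 = 0: r = r^2 mod 31 = 12^2 = 20
  bit 2 = 1: r = r^2 * 12 mod 31 = 20^2 * 12 = 28*12 = 26
  -> A = 26
B = 12^23 mod 31  (bits of 23 = 10111)
  bit 0 = 1: r = r^2 * 12 mod 31 = 1^2 * 12 = 1*12 = 12
  bit 1 = 0: r = r^2 mod 31 = 12^2 = 20
  bit 2 = 1: r = r^2 * 12 mod 31 = 20^2 * 12 = 28*12 = 26
  bit 3 = 1: r = r^2 * 12 mod 31 = 26^2 * 12 = 25*12 = 21
  bit 4 = 1: r = r^2 * 12 mod 31 = 21^2 * 12 = 7*12 = 22
  -> B = 22
s = B^a = 22^5 mod 31  (bits of 5 = 101)
  bit 0 = 1: r = r^2 * 22 mod 31 = 1^2 * 22 = 1*22 = 22
  bit 1 = 0: r = r^2 mod 31 = 22^2 = 19
  bit 2 = 1: r = r^2 * 22 mod 31 = 19^2 * 22 = 20*22 = 6
  -> s = B^a = 6

Answer: 6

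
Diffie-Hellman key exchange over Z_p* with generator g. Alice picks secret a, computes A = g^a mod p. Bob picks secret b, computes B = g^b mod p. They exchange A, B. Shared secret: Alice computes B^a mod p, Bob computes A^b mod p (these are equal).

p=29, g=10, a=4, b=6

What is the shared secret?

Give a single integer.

Answer: 23

Derivation:
A = 10^4 mod 29  (bits of 4 = 100)
  bit 0 = 1: r = r^2 * 10 mod 29 = 1^2 * 10 = 1*10 = 10
  bit 1 = 0: r = r^2 mod 29 = 10^2 = 13
  bit 2 = 0: r = r^2 mod 29 = 13^2 = 24
  -> A = 24
B = 10^6 mod 29  (bits of 6 = 110)
  bit 0 = 1: r = r^2 * 10 mod 29 = 1^2 * 10 = 1*10 = 10
  bit 1 = 1: r = r^2 * 10 mod 29 = 10^2 * 10 = 13*10 = 14
  bit 2 = 0: r = r^2 mod 29 = 14^2 = 22
  -> B = 22
s = B^a = 22^4 mod 29  (bits of 4 = 100)
  bit 0 = 1: r = r^2 * 22 mod 29 = 1^2 * 22 = 1*22 = 22
  bit 1 = 0: r = r^2 mod 29 = 22^2 = 20
  bit 2 = 0: r = r^2 mod 29 = 20^2 = 23
  -> s = B^a = 23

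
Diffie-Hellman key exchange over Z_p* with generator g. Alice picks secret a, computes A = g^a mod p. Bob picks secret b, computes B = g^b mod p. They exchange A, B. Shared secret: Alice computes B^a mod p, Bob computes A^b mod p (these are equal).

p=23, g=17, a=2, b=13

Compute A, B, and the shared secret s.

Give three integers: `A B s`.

A = 17^2 mod 23  (bits of 2 = 10)
  bit 0 = 1: r = r^2 * 17 mod 23 = 1^2 * 17 = 1*17 = 17
  bit 1 = 0: r = r^2 mod 23 = 17^2 = 13
  -> A = 13
B = 17^13 mod 23  (bits of 13 = 1101)
  bit 0 = 1: r = r^2 * 17 mod 23 = 1^2 * 17 = 1*17 = 17
  bit 1 = 1: r = r^2 * 17 mod 23 = 17^2 * 17 = 13*17 = 14
  bit 2 = 0: r = r^2 mod 23 = 14^2 = 12
  bit 3 = 1: r = r^2 * 17 mod 23 = 12^2 * 17 = 6*17 = 10
  -> B = 10
s = B^a = 10^2 mod 23  (bits of 2 = 10)
  bit 0 = 1: r = r^2 * 10 mod 23 = 1^2 * 10 = 1*10 = 10
  bit 1 = 0: r = r^2 mod 23 = 10^2 = 8
  -> s = B^a = 8

Answer: 13 10 8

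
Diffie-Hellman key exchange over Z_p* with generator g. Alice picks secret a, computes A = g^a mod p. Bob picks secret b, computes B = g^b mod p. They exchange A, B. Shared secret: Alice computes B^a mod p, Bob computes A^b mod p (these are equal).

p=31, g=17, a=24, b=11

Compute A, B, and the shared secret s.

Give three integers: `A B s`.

A = 17^24 mod 31  (bits of 24 = 11000)
  bit 0 = 1: r = r^2 * 17 mod 31 = 1^2 * 17 = 1*17 = 17
  bit 1 = 1: r = r^2 * 17 mod 31 = 17^2 * 17 = 10*17 = 15
  bit 2 = 0: r = r^2 mod 31 = 15^2 = 8
  bit 3 = 0: r = r^2 mod 31 = 8^2 = 2
  bit 4 = 0: r = r^2 mod 31 = 2^2 = 4
  -> A = 4
B = 17^11 mod 31  (bits of 11 = 1011)
  bit 0 = 1: r = r^2 * 17 mod 31 = 1^2 * 17 = 1*17 = 17
  bit 1 = 0: r = r^2 mod 31 = 17^2 = 10
  bit 2 = 1: r = r^2 * 17 mod 31 = 10^2 * 17 = 7*17 = 26
  bit 3 = 1: r = r^2 * 17 mod 31 = 26^2 * 17 = 25*17 = 22
  -> B = 22
s = B^a = 22^24 mod 31  (bits of 24 = 11000)
  bit 0 = 1: r = r^2 * 22 mod 31 = 1^2 * 22 = 1*22 = 22
  bit 1 = 1: r = r^2 * 22 mod 31 = 22^2 * 22 = 19*22 = 15
  bit 2 = 0: r = r^2 mod 31 = 15^2 = 8
  bit 3 = 0: r = r^2 mod 31 = 8^2 = 2
  bit 4 = 0: r = r^2 mod 31 = 2^2 = 4
  -> s = B^a = 4

Answer: 4 22 4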